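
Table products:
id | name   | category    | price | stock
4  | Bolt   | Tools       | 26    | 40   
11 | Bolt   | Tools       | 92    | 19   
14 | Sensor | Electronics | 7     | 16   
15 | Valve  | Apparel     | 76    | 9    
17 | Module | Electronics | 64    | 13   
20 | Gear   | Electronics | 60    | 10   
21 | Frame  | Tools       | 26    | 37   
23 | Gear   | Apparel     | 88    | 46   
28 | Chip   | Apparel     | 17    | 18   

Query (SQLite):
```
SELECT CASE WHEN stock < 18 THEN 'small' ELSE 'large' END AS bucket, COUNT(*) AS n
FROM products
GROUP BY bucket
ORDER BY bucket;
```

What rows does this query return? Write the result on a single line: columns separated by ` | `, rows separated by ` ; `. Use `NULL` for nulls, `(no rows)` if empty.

Bucket rows by stock < 18 → 'small' else 'large'; count each bucket.

large | 5 ; small | 4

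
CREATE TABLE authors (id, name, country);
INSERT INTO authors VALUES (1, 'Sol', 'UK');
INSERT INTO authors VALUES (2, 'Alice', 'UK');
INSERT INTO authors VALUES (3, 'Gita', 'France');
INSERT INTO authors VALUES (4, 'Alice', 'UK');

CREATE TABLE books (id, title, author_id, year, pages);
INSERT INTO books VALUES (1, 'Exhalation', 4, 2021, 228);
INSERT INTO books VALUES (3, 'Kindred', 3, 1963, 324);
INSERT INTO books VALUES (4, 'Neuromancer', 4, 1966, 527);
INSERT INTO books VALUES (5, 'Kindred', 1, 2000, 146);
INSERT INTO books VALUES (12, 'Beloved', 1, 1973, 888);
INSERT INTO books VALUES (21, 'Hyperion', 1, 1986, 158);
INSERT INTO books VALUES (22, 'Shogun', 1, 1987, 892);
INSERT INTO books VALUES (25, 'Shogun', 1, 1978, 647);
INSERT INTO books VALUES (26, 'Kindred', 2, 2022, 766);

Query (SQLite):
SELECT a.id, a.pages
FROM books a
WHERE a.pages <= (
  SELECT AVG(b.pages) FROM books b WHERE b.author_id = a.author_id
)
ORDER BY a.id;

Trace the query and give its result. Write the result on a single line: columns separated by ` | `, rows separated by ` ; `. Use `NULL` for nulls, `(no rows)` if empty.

1 | 228 ; 3 | 324 ; 5 | 146 ; 21 | 158 ; 26 | 766

For each books row a, compute AVG(pages) over rows sharing a.author_id.
Keep row a if a.pages <= that per-group AVG.
  author_id=1: AVG(pages) = 546.2
  author_id=2: AVG(pages) = 766.0
  author_id=3: AVG(pages) = 324.0
  author_id=4: AVG(pages) = 377.5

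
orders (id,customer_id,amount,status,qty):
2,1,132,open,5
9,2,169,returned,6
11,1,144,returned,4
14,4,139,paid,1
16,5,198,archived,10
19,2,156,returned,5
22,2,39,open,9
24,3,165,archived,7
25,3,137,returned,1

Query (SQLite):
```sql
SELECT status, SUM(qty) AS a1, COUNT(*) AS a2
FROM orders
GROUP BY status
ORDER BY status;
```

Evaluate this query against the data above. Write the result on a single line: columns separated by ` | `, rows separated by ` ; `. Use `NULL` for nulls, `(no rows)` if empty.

archived | 17 | 2 ; open | 14 | 2 ; paid | 1 | 1 ; returned | 16 | 4

Group orders by status.
Per group compute: SUM(qty), COUNT(*).
  archived: ids {16, 24} → SUM(qty)=17, COUNT(*)=2
  open: ids {2, 22} → SUM(qty)=14, COUNT(*)=2
  paid: ids {14} → SUM(qty)=1, COUNT(*)=1
  returned: ids {9, 11, 19, 25} → SUM(qty)=16, COUNT(*)=4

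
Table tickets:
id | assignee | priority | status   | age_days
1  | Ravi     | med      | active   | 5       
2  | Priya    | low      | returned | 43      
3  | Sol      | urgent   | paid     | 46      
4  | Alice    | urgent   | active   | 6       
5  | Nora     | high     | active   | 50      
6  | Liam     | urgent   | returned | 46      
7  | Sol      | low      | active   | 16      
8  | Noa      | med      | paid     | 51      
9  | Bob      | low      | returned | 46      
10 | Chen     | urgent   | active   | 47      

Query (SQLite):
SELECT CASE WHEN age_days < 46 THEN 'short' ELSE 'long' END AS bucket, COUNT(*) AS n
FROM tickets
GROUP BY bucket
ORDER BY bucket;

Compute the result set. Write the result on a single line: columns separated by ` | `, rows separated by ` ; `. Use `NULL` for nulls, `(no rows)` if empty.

long | 6 ; short | 4

Bucket rows by age_days < 46 → 'short' else 'long'; count each bucket.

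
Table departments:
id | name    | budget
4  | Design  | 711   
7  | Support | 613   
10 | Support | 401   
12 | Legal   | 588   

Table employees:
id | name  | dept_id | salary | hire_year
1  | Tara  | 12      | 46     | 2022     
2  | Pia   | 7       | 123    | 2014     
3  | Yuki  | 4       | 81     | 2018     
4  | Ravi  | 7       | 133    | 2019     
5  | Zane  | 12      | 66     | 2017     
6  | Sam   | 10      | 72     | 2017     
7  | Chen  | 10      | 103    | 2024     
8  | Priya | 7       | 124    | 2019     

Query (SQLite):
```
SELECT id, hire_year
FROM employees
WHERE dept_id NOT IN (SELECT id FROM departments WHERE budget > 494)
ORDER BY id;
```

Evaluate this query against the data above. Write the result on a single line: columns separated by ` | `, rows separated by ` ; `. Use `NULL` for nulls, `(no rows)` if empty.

6 | 2017 ; 7 | 2024

Inner query: departments.id where budget > 494.
Outer: keep employees rows whose dept_id is not in that set.
Inner query → {4, 7, 12}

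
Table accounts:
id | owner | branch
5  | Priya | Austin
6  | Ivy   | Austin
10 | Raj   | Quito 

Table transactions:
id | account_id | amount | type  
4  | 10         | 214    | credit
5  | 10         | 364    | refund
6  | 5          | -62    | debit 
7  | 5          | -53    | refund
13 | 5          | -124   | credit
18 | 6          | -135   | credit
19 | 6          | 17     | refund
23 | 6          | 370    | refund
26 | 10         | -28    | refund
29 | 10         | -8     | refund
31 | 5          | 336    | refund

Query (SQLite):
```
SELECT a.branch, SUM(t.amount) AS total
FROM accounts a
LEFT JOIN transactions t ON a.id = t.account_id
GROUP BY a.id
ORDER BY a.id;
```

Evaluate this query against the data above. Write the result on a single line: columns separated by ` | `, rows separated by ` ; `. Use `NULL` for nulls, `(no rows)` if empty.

LEFT JOIN keeps every accounts row; unmatched ones get NULL for transactions columns.
Group by accounts.id and compute SUM(t.amount). SUM over an all-NULL group is NULL.
  5: ids {6, 7, 13, 31} → SUM(t.amount)=97
  6: ids {18, 19, 23} → SUM(t.amount)=252
  10: ids {4, 5, 26, 29} → SUM(t.amount)=542

Austin | 97 ; Austin | 252 ; Quito | 542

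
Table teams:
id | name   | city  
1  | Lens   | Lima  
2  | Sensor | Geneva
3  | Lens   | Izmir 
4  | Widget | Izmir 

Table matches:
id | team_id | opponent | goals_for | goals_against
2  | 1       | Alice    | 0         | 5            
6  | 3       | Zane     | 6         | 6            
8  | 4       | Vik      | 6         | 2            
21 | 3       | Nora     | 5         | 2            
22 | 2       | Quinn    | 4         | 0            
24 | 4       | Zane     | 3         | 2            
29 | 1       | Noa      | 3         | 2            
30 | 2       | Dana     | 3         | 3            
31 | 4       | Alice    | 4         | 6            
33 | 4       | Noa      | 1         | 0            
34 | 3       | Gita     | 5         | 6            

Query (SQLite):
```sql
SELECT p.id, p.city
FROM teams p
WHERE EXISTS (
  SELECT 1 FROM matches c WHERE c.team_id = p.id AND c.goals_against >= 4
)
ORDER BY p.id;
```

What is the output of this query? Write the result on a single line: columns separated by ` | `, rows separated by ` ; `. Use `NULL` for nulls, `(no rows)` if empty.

For each teams row, check whether any matches with matching team_id has goals_against >= 4.
Keep rows where that is true.

1 | Lima ; 3 | Izmir ; 4 | Izmir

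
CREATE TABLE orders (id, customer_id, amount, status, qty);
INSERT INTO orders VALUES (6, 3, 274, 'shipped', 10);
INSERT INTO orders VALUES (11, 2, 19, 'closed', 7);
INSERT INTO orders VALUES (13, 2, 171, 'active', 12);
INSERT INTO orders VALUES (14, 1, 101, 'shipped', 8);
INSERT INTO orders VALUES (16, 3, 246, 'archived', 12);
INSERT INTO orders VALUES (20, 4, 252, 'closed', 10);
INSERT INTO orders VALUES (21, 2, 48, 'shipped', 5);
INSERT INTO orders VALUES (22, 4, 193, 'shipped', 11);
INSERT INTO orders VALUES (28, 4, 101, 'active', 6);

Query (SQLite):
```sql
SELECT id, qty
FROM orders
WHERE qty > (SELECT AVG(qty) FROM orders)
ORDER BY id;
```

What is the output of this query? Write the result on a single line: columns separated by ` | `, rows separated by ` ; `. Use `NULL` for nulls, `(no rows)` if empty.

6 | 10 ; 13 | 12 ; 16 | 12 ; 20 | 10 ; 22 | 11

Scalar subquery: AVG(qty) over all orders rows = 9.0.
Keep rows where qty > that value.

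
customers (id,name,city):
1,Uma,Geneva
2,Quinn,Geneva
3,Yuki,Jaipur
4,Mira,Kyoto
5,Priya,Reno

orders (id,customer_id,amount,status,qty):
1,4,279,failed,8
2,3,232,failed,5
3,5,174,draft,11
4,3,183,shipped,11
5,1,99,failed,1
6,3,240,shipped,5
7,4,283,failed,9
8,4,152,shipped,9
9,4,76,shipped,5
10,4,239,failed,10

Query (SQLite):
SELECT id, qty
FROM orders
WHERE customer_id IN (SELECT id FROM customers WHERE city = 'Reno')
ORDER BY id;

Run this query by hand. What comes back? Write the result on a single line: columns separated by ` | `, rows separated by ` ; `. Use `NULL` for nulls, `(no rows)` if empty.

Inner query: customers.id where city = 'Reno'.
Outer: keep orders rows whose customer_id is in that set.
Inner query → {5}

3 | 11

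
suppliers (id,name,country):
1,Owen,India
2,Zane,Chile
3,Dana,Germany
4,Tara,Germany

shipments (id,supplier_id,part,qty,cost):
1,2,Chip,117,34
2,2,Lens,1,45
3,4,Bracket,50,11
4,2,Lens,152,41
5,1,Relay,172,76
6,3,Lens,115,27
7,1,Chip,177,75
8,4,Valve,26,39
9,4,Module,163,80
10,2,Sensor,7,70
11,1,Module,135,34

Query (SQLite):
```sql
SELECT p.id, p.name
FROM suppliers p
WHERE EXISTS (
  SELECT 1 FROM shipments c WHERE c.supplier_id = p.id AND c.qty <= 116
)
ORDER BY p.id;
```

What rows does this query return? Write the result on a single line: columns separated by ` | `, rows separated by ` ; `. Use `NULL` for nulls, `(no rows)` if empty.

For each suppliers row, check whether any shipments with matching supplier_id has qty <= 116.
Keep rows where that is true.

2 | Zane ; 3 | Dana ; 4 | Tara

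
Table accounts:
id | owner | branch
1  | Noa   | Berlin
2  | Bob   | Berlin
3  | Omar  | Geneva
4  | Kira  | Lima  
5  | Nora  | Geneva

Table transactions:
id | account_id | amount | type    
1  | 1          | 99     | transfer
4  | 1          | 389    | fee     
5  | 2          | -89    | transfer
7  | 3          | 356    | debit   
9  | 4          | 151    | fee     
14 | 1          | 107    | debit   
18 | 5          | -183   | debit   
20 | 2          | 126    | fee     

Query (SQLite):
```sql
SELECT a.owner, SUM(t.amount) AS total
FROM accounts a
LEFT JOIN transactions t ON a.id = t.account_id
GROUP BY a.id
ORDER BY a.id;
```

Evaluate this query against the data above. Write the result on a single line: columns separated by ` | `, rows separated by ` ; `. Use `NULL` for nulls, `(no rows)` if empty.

Noa | 595 ; Bob | 37 ; Omar | 356 ; Kira | 151 ; Nora | -183

LEFT JOIN keeps every accounts row; unmatched ones get NULL for transactions columns.
Group by accounts.id and compute SUM(t.amount). SUM over an all-NULL group is NULL.
  1: ids {1, 4, 14} → SUM(t.amount)=595
  2: ids {5, 20} → SUM(t.amount)=37
  3: ids {7} → SUM(t.amount)=356
  4: ids {9} → SUM(t.amount)=151
  5: ids {18} → SUM(t.amount)=-183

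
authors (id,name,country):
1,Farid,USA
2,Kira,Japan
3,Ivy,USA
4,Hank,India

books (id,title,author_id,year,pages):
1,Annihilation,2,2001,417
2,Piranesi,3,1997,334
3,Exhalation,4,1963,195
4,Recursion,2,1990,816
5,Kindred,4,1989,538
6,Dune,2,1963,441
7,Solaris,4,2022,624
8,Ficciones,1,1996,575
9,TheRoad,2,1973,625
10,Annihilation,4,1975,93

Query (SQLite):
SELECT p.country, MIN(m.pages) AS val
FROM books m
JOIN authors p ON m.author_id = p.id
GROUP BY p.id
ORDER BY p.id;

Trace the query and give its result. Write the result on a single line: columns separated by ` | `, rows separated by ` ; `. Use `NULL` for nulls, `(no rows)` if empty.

USA | 575 ; Japan | 417 ; USA | 334 ; India | 93

Join each books row to its authors via author_id.
Group joined rows by authors.id; compute MIN(m.pages) per group.
  1: ids {8} → MIN(m.pages)=575
  2: ids {1, 4, 6, 9} → MIN(m.pages)=417
  3: ids {2} → MIN(m.pages)=334
  4: ids {3, 5, 7, 10} → MIN(m.pages)=93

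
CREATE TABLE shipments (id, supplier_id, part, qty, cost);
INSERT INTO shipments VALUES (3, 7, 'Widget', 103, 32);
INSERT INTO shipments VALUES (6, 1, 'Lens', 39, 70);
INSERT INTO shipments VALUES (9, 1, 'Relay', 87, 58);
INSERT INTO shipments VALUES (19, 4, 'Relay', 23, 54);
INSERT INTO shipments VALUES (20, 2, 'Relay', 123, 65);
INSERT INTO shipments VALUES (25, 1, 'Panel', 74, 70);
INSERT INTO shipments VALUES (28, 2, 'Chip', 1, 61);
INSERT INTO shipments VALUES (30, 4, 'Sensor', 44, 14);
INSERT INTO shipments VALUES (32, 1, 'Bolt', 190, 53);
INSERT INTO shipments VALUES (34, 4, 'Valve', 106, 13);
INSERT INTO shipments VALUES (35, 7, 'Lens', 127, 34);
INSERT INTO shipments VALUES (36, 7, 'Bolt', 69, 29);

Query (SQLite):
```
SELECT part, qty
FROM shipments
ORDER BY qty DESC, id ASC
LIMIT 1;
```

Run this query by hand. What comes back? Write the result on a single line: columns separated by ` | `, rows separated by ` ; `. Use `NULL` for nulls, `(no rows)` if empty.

Sort by qty desc, tiebreak id asc: (190, id=32), (127, id=35), (123, id=20), (106, id=34) …. Take first 1.

Bolt | 190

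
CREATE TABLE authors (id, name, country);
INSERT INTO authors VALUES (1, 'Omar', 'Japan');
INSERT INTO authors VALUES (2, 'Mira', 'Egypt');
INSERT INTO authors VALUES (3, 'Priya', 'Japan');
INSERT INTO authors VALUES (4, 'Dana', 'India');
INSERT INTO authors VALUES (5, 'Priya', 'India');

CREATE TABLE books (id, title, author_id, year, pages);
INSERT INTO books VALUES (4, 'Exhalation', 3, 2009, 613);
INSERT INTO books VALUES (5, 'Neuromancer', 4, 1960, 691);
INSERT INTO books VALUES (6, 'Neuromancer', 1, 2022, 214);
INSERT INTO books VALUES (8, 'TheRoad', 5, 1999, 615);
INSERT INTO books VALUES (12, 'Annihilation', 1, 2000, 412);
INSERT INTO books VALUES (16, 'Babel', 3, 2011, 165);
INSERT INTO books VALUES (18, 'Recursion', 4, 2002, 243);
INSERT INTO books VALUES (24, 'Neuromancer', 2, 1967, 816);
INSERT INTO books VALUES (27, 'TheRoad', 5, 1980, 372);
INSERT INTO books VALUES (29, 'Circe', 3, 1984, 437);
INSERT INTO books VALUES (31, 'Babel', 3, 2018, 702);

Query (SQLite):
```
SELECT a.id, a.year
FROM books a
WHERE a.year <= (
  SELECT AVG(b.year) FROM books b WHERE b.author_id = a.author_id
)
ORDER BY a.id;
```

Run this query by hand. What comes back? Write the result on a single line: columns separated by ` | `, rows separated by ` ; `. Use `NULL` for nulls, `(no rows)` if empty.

5 | 1960 ; 12 | 2000 ; 24 | 1967 ; 27 | 1980 ; 29 | 1984

For each books row a, compute AVG(year) over rows sharing a.author_id.
Keep row a if a.year <= that per-group AVG.
  author_id=1: AVG(year) = 2011.0
  author_id=2: AVG(year) = 1967.0
  author_id=3: AVG(year) = 2005.5
  author_id=4: AVG(year) = 1981.0
  author_id=5: AVG(year) = 1989.5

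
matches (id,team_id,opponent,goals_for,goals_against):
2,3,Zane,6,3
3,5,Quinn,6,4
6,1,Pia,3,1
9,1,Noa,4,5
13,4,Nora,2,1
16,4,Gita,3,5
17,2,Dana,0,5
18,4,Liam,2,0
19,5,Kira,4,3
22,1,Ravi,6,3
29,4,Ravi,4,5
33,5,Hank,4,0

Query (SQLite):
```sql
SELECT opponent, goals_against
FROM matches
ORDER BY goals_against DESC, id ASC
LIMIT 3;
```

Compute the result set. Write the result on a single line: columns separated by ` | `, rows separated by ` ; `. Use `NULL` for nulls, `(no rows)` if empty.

Noa | 5 ; Gita | 5 ; Dana | 5

Sort by goals_against desc, tiebreak id asc: (5, id=9), (5, id=16), (5, id=17), (5, id=29), (4, id=3), (3, id=2) …. Take first 3.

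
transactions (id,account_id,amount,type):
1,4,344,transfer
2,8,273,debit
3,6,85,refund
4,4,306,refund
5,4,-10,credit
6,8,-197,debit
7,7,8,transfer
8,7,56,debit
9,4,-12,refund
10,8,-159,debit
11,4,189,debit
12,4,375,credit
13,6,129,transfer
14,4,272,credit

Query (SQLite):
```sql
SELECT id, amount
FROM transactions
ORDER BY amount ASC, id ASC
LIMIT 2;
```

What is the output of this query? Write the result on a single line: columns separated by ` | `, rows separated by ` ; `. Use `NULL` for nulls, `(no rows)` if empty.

6 | -197 ; 10 | -159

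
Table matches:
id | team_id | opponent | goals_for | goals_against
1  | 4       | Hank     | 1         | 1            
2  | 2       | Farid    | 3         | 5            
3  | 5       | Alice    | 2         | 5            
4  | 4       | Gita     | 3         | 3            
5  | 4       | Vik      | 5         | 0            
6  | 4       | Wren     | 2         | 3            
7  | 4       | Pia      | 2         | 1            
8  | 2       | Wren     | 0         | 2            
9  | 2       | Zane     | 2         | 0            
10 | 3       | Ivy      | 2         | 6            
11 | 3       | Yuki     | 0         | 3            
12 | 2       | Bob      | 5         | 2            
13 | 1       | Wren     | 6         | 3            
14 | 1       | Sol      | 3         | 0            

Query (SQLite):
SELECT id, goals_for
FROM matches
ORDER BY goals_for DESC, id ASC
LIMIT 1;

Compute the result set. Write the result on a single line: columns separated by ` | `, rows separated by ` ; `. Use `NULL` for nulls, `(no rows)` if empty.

13 | 6

Sort by goals_for desc, tiebreak id asc: (6, id=13), (5, id=5), (5, id=12), (3, id=2) …. Take first 1.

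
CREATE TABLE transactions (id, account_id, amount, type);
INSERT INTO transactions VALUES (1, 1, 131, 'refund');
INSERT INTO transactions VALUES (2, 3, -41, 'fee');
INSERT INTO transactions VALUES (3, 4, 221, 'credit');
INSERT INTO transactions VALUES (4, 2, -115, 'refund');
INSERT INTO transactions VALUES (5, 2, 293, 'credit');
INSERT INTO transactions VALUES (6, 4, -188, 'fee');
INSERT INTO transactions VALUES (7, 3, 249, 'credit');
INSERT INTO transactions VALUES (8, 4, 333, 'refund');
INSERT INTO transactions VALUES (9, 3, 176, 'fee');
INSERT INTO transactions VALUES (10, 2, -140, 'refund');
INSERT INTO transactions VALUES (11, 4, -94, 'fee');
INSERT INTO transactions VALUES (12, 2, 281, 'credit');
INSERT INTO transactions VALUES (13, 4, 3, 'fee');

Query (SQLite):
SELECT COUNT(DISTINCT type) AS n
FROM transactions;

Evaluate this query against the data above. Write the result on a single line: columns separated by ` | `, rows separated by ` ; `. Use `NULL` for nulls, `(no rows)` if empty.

3

Count distinct non-NULL type values.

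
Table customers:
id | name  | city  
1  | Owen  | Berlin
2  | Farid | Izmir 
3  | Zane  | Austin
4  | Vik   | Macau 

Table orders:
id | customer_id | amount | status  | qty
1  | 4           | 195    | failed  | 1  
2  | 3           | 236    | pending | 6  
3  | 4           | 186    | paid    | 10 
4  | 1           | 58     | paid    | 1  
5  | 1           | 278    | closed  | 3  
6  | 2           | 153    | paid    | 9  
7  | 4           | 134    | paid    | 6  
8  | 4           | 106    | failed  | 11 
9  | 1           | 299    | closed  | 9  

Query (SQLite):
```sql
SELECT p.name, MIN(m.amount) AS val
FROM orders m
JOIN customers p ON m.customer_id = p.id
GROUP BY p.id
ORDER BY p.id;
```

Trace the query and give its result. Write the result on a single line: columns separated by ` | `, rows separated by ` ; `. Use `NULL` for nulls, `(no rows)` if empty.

Join each orders row to its customers via customer_id.
Group joined rows by customers.id; compute MIN(m.amount) per group.
  1: ids {4, 5, 9} → MIN(m.amount)=58
  2: ids {6} → MIN(m.amount)=153
  3: ids {2} → MIN(m.amount)=236
  4: ids {1, 3, 7, 8} → MIN(m.amount)=106

Owen | 58 ; Farid | 153 ; Zane | 236 ; Vik | 106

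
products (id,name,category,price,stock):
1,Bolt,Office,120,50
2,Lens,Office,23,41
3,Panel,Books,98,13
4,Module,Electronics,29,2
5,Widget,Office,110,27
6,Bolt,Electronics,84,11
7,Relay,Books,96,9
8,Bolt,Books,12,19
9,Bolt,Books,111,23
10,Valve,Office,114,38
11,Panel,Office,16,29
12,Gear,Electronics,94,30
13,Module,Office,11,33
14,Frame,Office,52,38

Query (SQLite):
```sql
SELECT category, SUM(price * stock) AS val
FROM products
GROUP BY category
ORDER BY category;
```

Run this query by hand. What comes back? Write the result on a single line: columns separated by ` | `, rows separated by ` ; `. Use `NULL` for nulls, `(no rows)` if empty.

For each row compute price * stock.
Group by category; take SUM of the expression per group.
  Books: ids {3, 7, 8, 9} → SUM(price * stock)=4919
  Electronics: ids {4, 6, 12} → SUM(price * stock)=3802
  Office: ids {1, 2, 5, 10, 11, 13, 14} → SUM(price * stock)=17048

Books | 4919 ; Electronics | 3802 ; Office | 17048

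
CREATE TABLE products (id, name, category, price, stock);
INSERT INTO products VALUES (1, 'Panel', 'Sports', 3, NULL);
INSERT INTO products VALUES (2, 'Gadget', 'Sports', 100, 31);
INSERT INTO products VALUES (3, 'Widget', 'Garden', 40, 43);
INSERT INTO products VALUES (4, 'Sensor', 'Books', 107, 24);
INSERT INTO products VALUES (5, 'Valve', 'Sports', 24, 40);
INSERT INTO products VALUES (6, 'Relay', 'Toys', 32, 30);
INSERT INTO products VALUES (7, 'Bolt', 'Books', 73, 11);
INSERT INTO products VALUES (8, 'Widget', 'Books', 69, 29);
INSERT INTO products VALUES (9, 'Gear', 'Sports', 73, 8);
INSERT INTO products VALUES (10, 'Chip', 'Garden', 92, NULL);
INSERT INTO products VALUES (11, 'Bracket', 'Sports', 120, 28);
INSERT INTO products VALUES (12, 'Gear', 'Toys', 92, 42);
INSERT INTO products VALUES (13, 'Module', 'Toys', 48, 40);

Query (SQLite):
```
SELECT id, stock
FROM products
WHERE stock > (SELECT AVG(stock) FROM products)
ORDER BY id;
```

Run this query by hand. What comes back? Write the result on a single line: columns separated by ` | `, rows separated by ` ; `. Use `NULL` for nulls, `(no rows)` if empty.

Scalar subquery: AVG(stock) over all products rows = 29.636364 (≈; comparison uses full precision).
Keep rows where stock > that value.

2 | 31 ; 3 | 43 ; 5 | 40 ; 6 | 30 ; 12 | 42 ; 13 | 40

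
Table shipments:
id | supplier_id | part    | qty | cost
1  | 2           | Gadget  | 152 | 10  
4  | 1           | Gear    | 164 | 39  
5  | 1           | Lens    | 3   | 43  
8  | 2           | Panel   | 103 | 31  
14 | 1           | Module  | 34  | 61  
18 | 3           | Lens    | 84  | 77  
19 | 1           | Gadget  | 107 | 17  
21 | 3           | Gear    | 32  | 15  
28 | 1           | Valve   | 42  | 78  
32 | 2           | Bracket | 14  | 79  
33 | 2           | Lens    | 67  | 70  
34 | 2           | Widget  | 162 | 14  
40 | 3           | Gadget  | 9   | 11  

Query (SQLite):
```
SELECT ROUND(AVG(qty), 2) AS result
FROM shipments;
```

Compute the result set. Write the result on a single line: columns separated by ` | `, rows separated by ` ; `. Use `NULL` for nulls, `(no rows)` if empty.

All qty values: [152, 164, 3, 103, 34, 84, 107, 32, 42, 14, 67, 162, 9].
AVG = 973 / 13 (rounded to 2 dp).

74.85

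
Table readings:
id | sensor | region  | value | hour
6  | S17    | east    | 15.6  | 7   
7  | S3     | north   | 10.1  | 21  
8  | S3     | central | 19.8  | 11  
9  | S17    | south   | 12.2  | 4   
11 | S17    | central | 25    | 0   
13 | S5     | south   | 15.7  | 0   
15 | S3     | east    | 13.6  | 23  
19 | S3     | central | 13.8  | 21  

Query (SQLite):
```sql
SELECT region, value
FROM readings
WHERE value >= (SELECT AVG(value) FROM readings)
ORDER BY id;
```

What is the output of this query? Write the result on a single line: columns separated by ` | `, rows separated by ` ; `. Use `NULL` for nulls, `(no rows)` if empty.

Scalar subquery: AVG(value) over all readings rows = 15.725.
Keep rows where value >= that value.

central | 19.8 ; central | 25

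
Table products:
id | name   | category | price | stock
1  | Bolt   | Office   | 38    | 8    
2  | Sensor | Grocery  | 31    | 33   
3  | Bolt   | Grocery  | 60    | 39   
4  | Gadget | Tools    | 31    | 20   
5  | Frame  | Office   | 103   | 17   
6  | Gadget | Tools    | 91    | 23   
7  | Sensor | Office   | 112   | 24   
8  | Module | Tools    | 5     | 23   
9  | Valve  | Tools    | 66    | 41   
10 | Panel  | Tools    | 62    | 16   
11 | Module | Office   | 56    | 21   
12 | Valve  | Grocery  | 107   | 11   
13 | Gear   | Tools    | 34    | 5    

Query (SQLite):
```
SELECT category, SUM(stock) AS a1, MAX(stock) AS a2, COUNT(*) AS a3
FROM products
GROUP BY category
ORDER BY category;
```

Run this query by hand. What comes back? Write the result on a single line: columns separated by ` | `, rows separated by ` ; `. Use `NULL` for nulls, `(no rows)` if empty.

Grocery | 83 | 39 | 3 ; Office | 70 | 24 | 4 ; Tools | 128 | 41 | 6

Group products by category.
Per group compute: SUM(stock), MAX(stock), COUNT(*).
  Grocery: ids {2, 3, 12} → SUM(stock)=83, MAX(stock)=39, COUNT(*)=3
  Office: ids {1, 5, 7, 11} → SUM(stock)=70, MAX(stock)=24, COUNT(*)=4
  Tools: ids {4, 6, 8, 9, 10, 13} → SUM(stock)=128, MAX(stock)=41, COUNT(*)=6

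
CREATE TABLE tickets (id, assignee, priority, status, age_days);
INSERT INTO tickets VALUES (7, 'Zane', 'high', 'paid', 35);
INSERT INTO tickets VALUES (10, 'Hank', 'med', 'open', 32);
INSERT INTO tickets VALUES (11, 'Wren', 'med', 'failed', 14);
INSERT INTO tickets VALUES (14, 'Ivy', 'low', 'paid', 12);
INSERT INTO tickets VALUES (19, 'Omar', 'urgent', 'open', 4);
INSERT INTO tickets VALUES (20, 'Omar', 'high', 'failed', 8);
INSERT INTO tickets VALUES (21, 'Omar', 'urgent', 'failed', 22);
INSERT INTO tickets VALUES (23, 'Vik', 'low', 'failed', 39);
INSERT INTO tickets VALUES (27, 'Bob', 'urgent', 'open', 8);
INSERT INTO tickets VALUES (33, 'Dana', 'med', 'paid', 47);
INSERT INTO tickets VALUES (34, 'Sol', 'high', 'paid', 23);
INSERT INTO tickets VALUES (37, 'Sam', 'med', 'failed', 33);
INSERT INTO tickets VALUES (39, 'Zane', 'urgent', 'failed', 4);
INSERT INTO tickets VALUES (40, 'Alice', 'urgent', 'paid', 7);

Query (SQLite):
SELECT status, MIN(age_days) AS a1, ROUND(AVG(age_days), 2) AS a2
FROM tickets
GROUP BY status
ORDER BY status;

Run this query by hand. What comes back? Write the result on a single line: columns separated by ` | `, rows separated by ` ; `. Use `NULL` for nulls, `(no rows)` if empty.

Group tickets by status.
Per group compute: MIN(age_days), ROUND(AVG(age_days), 2).
  failed: ids {11, 20, 21, 23, 37, 39} → MIN(age_days)=4, ROUND(AVG(age_days), 2)=20
  open: ids {10, 19, 27} → MIN(age_days)=4, ROUND(AVG(age_days), 2)=14.67
  paid: ids {7, 14, 33, 34, 40} → MIN(age_days)=7, ROUND(AVG(age_days), 2)=24.8

failed | 4 | 20 ; open | 4 | 14.67 ; paid | 7 | 24.8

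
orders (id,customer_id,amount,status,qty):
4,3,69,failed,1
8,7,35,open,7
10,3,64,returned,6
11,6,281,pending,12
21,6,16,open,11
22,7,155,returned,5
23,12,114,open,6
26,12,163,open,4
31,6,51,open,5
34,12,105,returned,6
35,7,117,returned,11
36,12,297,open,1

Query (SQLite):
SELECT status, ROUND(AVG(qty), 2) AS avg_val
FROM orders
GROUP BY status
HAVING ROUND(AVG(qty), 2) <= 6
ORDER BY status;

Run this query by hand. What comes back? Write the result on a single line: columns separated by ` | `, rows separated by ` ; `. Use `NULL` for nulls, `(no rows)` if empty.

failed | 1 ; open | 5.67

Partition orders by status; compute ROUND(AVG(qty), 2) within each group.
HAVING: keep groups where ROUND(AVG(qty), 2) <= 6.
  failed: ids {4} → ROUND(AVG(qty), 2)=1
  open: ids {8, 21, 23, 26, 31, 36} → ROUND(AVG(qty), 2)=5.67
  pending: ids {11} → ROUND(AVG(qty), 2)=12
  returned: ids {10, 22, 34, 35} → ROUND(AVG(qty), 2)=7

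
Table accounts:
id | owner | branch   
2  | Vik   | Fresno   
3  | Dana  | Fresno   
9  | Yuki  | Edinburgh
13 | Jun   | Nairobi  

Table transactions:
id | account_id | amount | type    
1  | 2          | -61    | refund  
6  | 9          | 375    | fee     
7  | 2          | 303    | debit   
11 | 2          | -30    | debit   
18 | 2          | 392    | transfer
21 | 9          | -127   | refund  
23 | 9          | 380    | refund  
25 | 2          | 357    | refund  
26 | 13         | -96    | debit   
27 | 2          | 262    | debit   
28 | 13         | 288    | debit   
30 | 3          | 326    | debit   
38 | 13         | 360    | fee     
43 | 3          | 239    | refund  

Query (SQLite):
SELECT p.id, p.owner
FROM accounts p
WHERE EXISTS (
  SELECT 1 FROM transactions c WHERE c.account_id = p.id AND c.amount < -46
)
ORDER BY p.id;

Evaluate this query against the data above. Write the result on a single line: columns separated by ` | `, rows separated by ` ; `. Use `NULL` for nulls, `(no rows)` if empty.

For each accounts row, check whether any transactions with matching account_id has amount < -46.
Keep rows where that is true.

2 | Vik ; 9 | Yuki ; 13 | Jun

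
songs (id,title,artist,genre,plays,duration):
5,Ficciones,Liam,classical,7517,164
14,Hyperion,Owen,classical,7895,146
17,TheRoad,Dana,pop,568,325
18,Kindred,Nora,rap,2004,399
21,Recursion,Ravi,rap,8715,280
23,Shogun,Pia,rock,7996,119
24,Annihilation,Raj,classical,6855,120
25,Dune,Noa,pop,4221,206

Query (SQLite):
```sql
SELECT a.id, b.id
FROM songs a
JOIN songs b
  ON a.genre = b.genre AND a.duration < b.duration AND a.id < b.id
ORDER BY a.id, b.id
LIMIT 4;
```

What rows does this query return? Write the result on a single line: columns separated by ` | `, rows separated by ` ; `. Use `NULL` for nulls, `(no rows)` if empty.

(no rows)

Pairs (a,b) with same genre, a.duration < b.duration, a.id < b.id.
genre groups: classical:{5,14,24} pop:{17,25} rap:{18,21} rock:{23}
Ordered by (a.id, b.id); first 4.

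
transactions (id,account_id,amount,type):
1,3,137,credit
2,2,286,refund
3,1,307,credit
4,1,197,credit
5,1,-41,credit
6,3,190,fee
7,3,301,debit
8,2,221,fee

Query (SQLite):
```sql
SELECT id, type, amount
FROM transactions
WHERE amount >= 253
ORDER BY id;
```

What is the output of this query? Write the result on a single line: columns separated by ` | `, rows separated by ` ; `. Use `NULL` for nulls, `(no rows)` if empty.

amount >= 253: ids {2, 3, 7}

2 | refund | 286 ; 3 | credit | 307 ; 7 | debit | 301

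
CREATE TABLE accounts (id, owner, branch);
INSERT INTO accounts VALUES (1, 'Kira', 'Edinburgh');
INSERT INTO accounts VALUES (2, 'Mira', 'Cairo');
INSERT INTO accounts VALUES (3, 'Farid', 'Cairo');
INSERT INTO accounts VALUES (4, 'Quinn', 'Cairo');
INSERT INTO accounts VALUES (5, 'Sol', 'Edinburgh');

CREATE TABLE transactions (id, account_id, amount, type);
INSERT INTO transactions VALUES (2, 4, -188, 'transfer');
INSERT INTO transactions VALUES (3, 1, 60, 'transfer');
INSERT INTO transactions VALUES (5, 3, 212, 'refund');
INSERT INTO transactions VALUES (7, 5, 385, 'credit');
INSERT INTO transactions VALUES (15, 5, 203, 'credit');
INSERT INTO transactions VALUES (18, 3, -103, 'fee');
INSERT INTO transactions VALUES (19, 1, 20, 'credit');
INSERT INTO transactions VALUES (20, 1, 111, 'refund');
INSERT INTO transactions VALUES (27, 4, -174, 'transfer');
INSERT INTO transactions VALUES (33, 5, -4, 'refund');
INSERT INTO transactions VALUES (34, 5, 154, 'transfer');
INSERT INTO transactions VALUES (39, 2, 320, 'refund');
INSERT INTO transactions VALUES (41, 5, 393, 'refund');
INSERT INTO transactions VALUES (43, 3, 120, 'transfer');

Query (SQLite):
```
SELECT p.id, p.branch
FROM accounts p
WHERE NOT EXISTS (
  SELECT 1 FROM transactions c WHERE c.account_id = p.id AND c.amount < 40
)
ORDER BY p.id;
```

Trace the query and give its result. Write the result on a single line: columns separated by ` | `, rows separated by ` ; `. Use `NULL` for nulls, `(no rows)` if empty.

For each accounts row, check whether any transactions with matching account_id has amount < 40.
Keep rows where that is false.

2 | Cairo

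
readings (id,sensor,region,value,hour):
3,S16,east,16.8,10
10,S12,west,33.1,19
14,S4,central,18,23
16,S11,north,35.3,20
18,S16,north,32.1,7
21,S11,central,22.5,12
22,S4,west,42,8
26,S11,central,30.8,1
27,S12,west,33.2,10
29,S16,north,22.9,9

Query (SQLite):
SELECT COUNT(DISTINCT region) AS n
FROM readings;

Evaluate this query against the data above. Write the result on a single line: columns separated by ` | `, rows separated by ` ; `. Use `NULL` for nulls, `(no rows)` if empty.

4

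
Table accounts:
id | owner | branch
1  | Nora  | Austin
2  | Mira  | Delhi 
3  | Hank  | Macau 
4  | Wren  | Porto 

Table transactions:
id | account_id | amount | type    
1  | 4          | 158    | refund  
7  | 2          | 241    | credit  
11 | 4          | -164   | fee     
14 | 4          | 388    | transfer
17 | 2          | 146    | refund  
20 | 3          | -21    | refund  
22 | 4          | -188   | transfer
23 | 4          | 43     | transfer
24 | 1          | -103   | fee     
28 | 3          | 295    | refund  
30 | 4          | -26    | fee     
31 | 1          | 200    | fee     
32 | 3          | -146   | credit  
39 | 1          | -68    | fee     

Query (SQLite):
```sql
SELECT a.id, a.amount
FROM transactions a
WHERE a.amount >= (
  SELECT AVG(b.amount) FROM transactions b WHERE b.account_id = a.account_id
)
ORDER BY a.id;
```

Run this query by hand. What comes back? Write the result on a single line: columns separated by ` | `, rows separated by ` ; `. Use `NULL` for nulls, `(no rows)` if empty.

For each transactions row a, compute AVG(amount) over rows sharing a.account_id.
Keep row a if a.amount >= that per-group AVG.
  account_id=1: AVG(amount) = 9.666667
  account_id=2: AVG(amount) = 193.5
  account_id=3: AVG(amount) = 42.666667
  account_id=4: AVG(amount) = 35.166667

1 | 158 ; 7 | 241 ; 14 | 388 ; 23 | 43 ; 28 | 295 ; 31 | 200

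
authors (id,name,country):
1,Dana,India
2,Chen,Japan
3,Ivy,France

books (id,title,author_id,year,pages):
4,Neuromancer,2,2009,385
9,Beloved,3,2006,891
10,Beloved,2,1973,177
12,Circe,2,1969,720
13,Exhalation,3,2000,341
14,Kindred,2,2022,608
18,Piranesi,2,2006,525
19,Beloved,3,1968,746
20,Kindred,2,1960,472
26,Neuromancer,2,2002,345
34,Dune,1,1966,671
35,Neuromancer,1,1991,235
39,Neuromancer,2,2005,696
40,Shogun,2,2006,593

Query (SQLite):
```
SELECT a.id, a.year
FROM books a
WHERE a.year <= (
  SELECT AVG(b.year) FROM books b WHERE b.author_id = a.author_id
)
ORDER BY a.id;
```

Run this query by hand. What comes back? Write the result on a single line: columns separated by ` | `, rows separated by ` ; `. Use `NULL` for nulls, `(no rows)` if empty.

10 | 1973 ; 12 | 1969 ; 19 | 1968 ; 20 | 1960 ; 34 | 1966

For each books row a, compute AVG(year) over rows sharing a.author_id.
Keep row a if a.year <= that per-group AVG.
  author_id=1: AVG(year) = 1978.5
  author_id=2: AVG(year) = 1994.666667
  author_id=3: AVG(year) = 1991.333333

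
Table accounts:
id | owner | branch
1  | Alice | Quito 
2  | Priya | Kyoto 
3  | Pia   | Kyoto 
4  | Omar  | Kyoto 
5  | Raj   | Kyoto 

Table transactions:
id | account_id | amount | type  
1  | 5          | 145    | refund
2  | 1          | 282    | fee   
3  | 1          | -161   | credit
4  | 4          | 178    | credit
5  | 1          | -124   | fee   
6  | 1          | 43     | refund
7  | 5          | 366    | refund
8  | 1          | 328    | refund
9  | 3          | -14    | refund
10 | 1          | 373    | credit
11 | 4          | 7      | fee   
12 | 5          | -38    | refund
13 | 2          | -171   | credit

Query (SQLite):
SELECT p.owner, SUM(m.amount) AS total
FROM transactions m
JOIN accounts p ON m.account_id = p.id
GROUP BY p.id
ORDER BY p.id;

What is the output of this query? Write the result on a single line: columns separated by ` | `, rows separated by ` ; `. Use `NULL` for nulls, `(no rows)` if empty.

Alice | 741 ; Priya | -171 ; Pia | -14 ; Omar | 185 ; Raj | 473

Join each transactions row to its accounts via account_id.
Group joined rows by accounts.id; compute SUM(m.amount) per group.
  1: ids {2, 3, 5, 6, 8, 10} → SUM(m.amount)=741
  2: ids {13} → SUM(m.amount)=-171
  3: ids {9} → SUM(m.amount)=-14
  4: ids {4, 11} → SUM(m.amount)=185
  5: ids {1, 7, 12} → SUM(m.amount)=473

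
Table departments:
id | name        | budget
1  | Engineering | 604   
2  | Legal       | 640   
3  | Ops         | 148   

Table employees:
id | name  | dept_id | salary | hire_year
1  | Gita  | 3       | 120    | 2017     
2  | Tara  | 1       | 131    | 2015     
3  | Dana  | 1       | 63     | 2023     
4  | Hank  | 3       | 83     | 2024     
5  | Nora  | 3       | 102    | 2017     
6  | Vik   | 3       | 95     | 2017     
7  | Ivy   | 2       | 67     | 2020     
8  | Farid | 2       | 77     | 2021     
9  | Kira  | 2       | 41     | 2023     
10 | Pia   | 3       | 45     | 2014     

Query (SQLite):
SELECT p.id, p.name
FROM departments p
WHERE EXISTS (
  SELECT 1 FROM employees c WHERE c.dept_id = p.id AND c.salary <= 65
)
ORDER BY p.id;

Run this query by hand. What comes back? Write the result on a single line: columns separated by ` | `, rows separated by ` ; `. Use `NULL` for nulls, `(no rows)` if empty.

For each departments row, check whether any employees with matching dept_id has salary <= 65.
Keep rows where that is true.

1 | Engineering ; 2 | Legal ; 3 | Ops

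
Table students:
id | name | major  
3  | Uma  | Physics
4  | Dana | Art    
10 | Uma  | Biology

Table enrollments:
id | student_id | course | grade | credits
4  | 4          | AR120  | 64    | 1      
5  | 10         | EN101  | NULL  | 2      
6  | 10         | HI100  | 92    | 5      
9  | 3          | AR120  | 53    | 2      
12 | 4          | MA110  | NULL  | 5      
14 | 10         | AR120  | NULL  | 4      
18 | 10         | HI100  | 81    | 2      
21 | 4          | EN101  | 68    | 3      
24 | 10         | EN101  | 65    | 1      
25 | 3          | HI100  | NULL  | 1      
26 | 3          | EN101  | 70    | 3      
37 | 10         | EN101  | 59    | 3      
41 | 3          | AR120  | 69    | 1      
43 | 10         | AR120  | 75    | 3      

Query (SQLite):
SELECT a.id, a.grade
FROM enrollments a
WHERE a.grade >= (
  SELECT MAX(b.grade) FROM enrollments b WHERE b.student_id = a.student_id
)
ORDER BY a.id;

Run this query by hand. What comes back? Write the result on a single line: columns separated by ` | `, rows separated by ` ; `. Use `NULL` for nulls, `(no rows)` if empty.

6 | 92 ; 21 | 68 ; 26 | 70

For each enrollments row a, compute MAX(grade) over rows sharing a.student_id.
Keep row a if a.grade >= that per-group MAX.
  student_id=3: MAX(grade) = 70
  student_id=4: MAX(grade) = 68
  student_id=10: MAX(grade) = 92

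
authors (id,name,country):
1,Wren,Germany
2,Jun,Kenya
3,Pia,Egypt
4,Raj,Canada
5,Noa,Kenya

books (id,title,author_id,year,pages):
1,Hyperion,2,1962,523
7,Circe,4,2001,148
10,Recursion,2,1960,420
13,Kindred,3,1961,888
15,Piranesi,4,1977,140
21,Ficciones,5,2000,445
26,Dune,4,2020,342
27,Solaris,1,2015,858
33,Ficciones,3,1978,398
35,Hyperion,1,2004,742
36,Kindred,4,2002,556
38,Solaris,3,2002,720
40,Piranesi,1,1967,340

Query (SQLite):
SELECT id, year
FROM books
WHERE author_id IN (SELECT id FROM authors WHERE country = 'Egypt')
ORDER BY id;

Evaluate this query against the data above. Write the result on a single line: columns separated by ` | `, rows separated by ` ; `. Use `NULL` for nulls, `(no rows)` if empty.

13 | 1961 ; 33 | 1978 ; 38 | 2002

Inner query: authors.id where country = 'Egypt'.
Outer: keep books rows whose author_id is in that set.
Inner query → {3}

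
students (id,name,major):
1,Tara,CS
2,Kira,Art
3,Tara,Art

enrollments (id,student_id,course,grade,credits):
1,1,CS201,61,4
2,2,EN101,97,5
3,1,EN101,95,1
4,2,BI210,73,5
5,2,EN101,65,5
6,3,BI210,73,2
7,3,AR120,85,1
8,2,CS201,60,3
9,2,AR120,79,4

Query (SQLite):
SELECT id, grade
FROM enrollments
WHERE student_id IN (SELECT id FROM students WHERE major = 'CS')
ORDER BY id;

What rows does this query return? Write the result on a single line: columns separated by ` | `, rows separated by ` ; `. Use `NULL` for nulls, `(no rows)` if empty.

1 | 61 ; 3 | 95

Inner query: students.id where major = 'CS'.
Outer: keep enrollments rows whose student_id is in that set.
Inner query → {1}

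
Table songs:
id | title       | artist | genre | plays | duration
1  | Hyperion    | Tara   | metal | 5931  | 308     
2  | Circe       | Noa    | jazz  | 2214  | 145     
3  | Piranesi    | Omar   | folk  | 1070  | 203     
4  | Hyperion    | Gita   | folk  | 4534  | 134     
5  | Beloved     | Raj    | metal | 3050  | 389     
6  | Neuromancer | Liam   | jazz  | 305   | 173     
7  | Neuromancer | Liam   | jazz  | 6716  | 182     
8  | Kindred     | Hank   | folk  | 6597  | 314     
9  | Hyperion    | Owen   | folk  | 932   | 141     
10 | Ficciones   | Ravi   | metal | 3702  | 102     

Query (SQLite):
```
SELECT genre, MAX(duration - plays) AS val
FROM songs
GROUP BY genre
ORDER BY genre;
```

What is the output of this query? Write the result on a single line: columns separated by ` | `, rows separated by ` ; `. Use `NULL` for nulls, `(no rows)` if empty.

folk | -791 ; jazz | -132 ; metal | -2661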